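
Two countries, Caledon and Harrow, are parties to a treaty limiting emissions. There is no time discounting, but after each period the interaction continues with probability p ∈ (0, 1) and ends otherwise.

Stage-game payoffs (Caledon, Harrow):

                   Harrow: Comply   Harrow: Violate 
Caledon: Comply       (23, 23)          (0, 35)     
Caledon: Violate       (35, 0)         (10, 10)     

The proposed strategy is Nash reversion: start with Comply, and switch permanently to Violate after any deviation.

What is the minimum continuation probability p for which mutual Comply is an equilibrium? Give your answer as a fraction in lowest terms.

12/25

Expected cooperation value is 23 + p·23 + p²·23 + … = 23/(1−p); deviation gives 35 + p·10/(1−p).
23 ≥ 35(1−p) + 10p ⇒ 25p ≥ 12 ⇒ p ≥ 12/25.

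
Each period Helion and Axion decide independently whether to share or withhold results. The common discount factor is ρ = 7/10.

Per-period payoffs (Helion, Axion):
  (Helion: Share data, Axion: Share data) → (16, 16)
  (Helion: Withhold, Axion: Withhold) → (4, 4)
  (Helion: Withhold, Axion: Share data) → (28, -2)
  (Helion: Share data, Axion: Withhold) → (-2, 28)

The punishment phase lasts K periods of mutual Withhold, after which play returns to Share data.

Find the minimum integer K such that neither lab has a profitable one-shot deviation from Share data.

2

No profitable deviation requires (16−4)(ρ+…+ρ^K) ≥ 28−16, i.e. ρ+…+ρ^K ≥ 1 ≈ 1.0000.
With ρ = 7/10, the partial sums are K=1: 0.7000, K=2: 1.1900.
K = 2 is the first length at which the sum reaches 1.0000.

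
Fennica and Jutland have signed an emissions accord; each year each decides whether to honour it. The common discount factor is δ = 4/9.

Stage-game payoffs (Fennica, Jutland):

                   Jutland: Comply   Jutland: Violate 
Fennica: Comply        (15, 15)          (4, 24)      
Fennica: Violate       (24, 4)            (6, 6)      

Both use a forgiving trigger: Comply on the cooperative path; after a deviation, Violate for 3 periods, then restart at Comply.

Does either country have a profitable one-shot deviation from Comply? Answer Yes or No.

Yes

IC: δ+…+δ^3 ≥ (24−15)/(15−6) = 1.
At δ = 4/9: partial sum = 0.7298 < 1.0000. Cooperation not sustainable.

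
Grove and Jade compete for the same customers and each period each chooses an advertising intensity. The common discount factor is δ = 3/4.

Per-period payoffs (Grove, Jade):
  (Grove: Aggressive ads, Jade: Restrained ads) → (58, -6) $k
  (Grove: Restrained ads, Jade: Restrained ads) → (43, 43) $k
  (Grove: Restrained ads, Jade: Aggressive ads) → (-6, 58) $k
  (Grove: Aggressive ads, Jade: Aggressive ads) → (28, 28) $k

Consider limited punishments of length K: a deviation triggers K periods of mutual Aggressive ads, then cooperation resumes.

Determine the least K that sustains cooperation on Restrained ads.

IC: δ(1−δ^K)/(1−δ) ≥ (58−43)/(43−28) = 1.
With δ = 3/4: need 1 − δ^K ≥ 1·(1−3/4)/(3/4), i.e. δ^K ≤ 0.6667.
Since (3/4)^1 = 0.7500 and (3/4)^2 = 0.5625, the smallest such K is 2.

2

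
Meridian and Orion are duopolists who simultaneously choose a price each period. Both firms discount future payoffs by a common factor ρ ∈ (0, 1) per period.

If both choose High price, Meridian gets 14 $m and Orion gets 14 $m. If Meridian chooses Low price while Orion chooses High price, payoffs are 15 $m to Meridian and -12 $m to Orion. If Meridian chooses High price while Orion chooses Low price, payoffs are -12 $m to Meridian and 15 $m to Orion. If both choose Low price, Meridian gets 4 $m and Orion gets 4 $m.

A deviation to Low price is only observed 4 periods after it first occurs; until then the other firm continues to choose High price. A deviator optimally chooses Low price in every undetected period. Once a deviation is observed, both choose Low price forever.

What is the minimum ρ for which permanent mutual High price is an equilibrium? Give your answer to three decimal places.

A deviator earns 15 for 4 periods, then 4 forever; cooperating earns 14 forever. Multiplying the IC by (1−ρ):
14 ≥ 15(1−ρ^4) + 4ρ^4, so 11·ρ^4 ≥ 1 and ρ^4 ≥ 1/11.
ρ ≥ (1/11)^(1/4) ≈ 0.549.

0.549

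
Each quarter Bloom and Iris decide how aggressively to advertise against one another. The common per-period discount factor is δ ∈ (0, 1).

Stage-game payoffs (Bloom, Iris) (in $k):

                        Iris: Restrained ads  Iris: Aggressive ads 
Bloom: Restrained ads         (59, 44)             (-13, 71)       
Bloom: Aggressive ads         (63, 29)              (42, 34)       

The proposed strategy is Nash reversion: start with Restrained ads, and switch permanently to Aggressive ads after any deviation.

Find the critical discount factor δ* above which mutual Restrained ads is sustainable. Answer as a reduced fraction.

Bloom's threshold: (63−59)/(63−42) = 4/21.
Iris's threshold: (71−44)/(71−34) = 27/37.
4/21 < 27/37, so Iris binds and δ* = 27/37.

27/37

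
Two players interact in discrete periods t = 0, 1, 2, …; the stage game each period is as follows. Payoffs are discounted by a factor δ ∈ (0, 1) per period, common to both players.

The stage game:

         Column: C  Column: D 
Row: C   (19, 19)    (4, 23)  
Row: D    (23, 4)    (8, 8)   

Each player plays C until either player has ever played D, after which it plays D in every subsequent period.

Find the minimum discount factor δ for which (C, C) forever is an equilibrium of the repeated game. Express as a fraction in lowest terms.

4/15

Cooperation forever yields 19 each period: 19/(1−δ).
Deviating yields 23 once, then 8 forever: 23 + 8δ/(1−δ).
No profitable deviation requires 19/(1−δ) ≥ 23 + 8δ/(1−δ).
Multiplying by (1−δ): 19 ≥ 23(1−δ) + 8δ = 23 − 15δ.
So 15δ ≥ 4, i.e. δ ≥ 4/15.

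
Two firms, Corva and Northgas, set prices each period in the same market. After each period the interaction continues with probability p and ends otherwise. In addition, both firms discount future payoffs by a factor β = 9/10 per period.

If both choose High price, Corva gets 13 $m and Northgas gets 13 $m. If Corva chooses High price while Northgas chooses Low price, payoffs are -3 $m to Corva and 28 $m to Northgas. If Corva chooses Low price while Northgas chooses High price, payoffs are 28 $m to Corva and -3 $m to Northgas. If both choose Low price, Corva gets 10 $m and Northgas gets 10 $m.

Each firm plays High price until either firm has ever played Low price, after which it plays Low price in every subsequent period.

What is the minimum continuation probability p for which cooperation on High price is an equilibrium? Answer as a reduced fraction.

25/27

Expected continuation weight on next period's payoff is β·p = 9/10·p, which plays the role of the discount factor.
Cooperation requires 9/10·p ≥ (28−13)/(28−10) = 5/6, hence p ≥ 25/27.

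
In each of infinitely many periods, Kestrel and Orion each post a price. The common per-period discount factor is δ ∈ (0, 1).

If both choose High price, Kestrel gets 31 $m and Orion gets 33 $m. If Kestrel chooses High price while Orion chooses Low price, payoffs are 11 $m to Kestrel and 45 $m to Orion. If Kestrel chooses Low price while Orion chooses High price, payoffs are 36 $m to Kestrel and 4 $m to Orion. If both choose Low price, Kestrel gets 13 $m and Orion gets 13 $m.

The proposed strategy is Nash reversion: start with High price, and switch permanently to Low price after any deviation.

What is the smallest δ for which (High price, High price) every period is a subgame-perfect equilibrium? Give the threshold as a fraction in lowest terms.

Kestrel's threshold: (36−31)/(36−13) = 5/23.
Orion's threshold: (45−33)/(45−13) = 3/8.
5/23 < 3/8, so Orion binds and δ* = 3/8.

3/8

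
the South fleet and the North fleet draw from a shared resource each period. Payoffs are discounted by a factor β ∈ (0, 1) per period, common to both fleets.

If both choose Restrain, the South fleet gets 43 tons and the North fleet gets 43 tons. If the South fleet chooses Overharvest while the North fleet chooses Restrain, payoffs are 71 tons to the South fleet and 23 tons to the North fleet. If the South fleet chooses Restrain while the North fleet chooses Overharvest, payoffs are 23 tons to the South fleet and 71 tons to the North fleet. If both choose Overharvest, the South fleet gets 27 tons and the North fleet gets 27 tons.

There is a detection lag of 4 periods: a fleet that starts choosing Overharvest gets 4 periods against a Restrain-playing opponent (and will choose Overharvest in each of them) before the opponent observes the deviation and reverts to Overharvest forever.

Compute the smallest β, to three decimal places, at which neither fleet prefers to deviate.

A deviator earns 71 for 4 periods, then 27 forever; cooperating earns 43 forever. Multiplying the IC by (1−β):
43 ≥ 71(1−β^4) + 27β^4, so 44·β^4 ≥ 28 and β^4 ≥ 7/11.
β ≥ (7/11)^(1/4) ≈ 0.893.

0.893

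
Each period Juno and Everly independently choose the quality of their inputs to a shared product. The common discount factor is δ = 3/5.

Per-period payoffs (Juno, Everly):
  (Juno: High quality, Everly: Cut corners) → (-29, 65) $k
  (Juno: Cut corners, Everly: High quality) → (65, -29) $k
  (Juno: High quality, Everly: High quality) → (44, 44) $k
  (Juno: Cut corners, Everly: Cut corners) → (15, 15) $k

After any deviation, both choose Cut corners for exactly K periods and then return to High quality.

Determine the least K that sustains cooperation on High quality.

2

No profitable deviation requires (44−15)(δ+…+δ^K) ≥ 65−44, i.e. δ+…+δ^K ≥ 21/29 ≈ 0.7241.
With δ = 3/5, the partial sums are K=1: 0.6000, K=2: 0.9600.
K = 2 is the first length at which the sum reaches 0.7241.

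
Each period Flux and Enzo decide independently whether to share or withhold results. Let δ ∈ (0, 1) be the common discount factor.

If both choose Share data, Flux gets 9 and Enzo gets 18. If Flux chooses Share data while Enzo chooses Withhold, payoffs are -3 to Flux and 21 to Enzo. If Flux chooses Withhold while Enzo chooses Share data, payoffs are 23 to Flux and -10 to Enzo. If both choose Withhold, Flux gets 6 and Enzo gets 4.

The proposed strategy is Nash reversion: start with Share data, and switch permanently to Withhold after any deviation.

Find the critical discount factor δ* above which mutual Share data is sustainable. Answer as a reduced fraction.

14/17

For Flux: deviation gain 23−9 = 14, per-period punishment loss 9−6 = 3. IC gives δ ≥ 14/17.
For Enzo: gain 3, loss 14 per period, so δ ≥ 3/17.
The tighter constraint is Flux's, so cooperation needs δ ≥ 14/17.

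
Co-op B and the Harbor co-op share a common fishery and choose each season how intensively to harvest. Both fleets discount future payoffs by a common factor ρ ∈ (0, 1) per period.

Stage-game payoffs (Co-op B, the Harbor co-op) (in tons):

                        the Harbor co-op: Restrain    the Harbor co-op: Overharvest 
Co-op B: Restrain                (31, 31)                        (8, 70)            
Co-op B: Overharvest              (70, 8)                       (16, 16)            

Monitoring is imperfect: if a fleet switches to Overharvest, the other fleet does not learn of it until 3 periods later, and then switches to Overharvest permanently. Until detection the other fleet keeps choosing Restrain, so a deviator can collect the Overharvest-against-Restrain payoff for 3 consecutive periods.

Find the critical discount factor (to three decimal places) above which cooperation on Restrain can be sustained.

0.897

Deviating for the 3 undetected periods gains 70−31 = 39 per period over cooperation, then loses 31−16 = 15 per period forever once punishment starts.
Gain: 39(1 + ρ + … + ρ^2); loss: 15·ρ^3/(1−ρ).
No profitable deviation ⇔ 39(1−ρ^3) ≤ 15·ρ^3, i.e. ρ^3 ≥ 39/(39+15) = 13/18.
Hence ρ ≥ (13/18)^(1/3) ≈ 0.897.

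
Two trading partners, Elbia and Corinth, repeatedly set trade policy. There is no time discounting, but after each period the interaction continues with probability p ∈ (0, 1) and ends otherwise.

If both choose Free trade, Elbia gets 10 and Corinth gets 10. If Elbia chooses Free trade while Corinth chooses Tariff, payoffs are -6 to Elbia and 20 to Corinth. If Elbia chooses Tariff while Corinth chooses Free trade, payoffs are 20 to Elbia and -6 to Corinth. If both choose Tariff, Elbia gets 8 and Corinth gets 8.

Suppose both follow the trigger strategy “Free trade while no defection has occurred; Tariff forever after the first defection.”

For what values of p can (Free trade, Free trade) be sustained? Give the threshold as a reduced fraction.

5/6

Expected cooperation value is 10 + p·10 + p²·10 + … = 10/(1−p); deviation gives 20 + p·8/(1−p).
10 ≥ 20(1−p) + 8p ⇒ 12p ≥ 10 ⇒ p ≥ 10/12 = 5/6.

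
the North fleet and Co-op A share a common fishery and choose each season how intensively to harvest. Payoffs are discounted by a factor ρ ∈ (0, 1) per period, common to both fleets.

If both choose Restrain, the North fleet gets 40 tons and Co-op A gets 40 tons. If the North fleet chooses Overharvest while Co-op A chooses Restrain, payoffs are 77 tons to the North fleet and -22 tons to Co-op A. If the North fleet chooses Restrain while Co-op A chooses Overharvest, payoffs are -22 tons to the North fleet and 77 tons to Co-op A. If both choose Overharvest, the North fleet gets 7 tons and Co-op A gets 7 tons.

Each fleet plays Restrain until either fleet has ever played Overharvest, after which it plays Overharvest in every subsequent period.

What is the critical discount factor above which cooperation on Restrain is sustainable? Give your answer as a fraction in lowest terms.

Cooperation forever yields 40 each period: 40/(1−ρ).
Deviating yields 77 once, then 7 forever: 77 + 7ρ/(1−ρ).
No profitable deviation requires 40/(1−ρ) ≥ 77 + 7ρ/(1−ρ).
Multiplying by (1−ρ): 40 ≥ 77(1−ρ) + 7ρ = 77 − 70ρ.
So 70ρ ≥ 37, i.e. ρ ≥ 37/70.

37/70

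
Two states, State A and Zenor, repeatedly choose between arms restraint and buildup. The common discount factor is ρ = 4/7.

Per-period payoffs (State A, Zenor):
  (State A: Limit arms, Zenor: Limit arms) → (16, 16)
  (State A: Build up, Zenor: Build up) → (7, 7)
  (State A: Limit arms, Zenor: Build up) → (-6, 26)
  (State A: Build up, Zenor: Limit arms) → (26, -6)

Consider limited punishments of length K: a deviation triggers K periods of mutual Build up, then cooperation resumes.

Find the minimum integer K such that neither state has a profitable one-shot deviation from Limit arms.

4

Need Σ_{k=1}^{K} ρ^k ≥ (26−16)/(16−7) = 1.1111 at ρ = 4/7.
At K = 3 the sum is 1.0845 < 1.1111; at K = 4 it is 1.1912 ≥ 1.1111.
So the minimum punishment length is K = 4.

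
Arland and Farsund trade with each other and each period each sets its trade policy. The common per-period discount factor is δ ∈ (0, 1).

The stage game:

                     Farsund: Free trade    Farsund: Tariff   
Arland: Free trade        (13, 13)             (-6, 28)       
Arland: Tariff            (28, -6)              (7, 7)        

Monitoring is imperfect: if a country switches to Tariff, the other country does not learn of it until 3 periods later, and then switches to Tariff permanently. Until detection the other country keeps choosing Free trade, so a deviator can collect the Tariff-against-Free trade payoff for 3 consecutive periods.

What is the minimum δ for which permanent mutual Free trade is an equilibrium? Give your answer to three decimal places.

0.894

The best deviation is to choose Tariff for all 3 undetected periods, earning 28 each, then 7 forever once detected.
Deviation value: 28(1−δ^3)/(1−δ) + 7δ^3/(1−δ); cooperation value: 13/(1−δ).
IC: 13 ≥ 28(1−δ^3) + 7δ^3 = 28 − 21δ^3.
So δ^3 ≥ 15/21 = 5/7, giving δ ≥ (5/7)^(1/3) ≈ 0.894.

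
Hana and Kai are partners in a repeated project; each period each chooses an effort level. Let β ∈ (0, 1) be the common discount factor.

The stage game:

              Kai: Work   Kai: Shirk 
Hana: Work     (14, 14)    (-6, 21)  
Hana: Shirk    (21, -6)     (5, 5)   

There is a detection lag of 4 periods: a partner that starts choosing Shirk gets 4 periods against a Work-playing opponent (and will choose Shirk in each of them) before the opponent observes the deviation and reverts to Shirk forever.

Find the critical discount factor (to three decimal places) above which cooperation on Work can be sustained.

0.813

The best deviation is to choose Shirk for all 4 undetected periods, earning 21 each, then 5 forever once detected.
Deviation value: 21(1−β^4)/(1−β) + 5β^4/(1−β); cooperation value: 14/(1−β).
IC: 14 ≥ 21(1−β^4) + 5β^4 = 21 − 16β^4.
So β^4 ≥ 7/16, giving β ≥ (7/16)^(1/4) ≈ 0.813.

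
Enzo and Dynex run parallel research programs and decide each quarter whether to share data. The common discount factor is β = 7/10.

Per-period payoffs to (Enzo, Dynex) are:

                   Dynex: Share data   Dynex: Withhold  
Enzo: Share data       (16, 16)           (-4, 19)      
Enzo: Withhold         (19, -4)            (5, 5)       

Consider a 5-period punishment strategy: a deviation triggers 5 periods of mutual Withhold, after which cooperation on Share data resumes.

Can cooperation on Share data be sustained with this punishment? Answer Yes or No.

Yes

A one-shot deviation gives 19 now, then 5 for 5 periods, then back to 16.
Gain from deviating: (19−16) today; loss: (16−5) in each of the next 5 periods.
No-deviation condition: (16−5)(β+…+β^5) ≥ 19−16, i.e. β+…+β^5 ≥ 3/11.
At β = 7/10: β+…+β^5 = 1.9412 ≥ 0.2727.
So cooperation is sustainable.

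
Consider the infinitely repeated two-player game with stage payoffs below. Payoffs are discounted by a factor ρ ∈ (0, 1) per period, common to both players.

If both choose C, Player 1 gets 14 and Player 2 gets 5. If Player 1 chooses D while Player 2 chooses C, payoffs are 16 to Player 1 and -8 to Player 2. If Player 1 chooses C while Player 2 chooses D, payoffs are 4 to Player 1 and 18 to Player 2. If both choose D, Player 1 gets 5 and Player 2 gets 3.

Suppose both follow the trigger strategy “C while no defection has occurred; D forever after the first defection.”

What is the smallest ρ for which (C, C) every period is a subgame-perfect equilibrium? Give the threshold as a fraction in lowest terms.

13/15

For Player 1: deviation gain 16−14 = 2, per-period punishment loss 14−5 = 9. IC gives ρ ≥ 2/11.
For Player 2: gain 13, loss 2 per period, so ρ ≥ 13/15.
The tighter constraint is Player 2's, so cooperation needs ρ ≥ 13/15.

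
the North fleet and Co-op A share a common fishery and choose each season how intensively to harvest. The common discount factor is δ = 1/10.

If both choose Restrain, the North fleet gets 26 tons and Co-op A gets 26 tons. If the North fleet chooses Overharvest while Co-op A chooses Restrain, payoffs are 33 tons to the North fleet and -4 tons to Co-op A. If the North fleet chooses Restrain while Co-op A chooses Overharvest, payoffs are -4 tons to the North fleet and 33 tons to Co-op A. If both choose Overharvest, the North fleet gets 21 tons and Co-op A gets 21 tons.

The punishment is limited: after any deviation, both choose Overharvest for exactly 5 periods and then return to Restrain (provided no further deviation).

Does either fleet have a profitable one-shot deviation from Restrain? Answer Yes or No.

IC: δ+…+δ^5 ≥ (33−26)/(26−21) = 7/5.
At δ = 1/10: partial sum = 0.1111 < 1.4000. Cooperation not sustainable.

Yes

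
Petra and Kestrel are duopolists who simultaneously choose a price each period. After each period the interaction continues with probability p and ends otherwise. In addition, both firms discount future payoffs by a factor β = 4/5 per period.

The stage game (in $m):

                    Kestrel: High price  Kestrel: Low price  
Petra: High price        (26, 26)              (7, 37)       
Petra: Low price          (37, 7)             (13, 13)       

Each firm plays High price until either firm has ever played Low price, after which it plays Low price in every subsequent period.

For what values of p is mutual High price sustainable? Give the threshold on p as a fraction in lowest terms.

55/96

Expected continuation weight on next period's payoff is β·p = 4/5·p, which plays the role of the discount factor.
Cooperation requires 4/5·p ≥ (37−26)/(37−13) = 11/24, hence p ≥ 55/96.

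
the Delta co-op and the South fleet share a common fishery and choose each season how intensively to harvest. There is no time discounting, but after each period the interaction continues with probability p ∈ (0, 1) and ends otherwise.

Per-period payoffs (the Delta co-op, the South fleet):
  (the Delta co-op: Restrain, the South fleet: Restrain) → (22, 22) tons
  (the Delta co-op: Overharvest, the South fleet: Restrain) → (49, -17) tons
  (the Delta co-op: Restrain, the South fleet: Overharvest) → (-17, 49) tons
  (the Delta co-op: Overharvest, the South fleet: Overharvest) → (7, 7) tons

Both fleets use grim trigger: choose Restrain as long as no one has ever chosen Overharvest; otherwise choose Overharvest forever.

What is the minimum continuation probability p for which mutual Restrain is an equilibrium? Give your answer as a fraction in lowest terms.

9/14

Expected cooperation value is 22 + p·22 + p²·22 + … = 22/(1−p); deviation gives 49 + p·7/(1−p).
22 ≥ 49(1−p) + 7p ⇒ 42p ≥ 27 ⇒ p ≥ 27/42 = 9/14.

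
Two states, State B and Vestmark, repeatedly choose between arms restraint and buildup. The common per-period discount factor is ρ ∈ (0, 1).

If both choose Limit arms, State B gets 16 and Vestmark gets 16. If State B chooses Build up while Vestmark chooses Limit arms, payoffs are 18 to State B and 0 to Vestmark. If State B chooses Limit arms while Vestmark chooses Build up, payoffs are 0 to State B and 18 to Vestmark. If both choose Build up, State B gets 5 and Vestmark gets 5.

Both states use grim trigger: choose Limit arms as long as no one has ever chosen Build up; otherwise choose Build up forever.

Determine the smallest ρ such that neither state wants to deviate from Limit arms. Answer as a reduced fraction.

16/(1−ρ) ≥ 18 + 5ρ/(1−ρ)
16 ≥ 18 − 13ρ
ρ ≥ 2/13.

2/13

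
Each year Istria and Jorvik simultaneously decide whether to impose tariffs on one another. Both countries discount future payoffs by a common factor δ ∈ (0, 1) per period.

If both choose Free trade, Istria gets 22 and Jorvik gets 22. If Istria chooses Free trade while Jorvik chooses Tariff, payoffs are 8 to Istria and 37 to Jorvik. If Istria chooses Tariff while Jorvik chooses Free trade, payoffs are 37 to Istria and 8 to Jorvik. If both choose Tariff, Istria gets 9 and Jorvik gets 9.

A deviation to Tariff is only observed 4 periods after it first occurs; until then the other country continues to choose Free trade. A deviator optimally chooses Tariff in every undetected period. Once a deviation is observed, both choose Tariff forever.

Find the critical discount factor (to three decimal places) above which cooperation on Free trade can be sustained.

0.856

A deviator earns 37 for 4 periods, then 9 forever; cooperating earns 22 forever. Multiplying the IC by (1−δ):
22 ≥ 37(1−δ^4) + 9δ^4, so 28·δ^4 ≥ 15 and δ^4 ≥ 15/28.
δ ≥ (15/28)^(1/4) ≈ 0.856.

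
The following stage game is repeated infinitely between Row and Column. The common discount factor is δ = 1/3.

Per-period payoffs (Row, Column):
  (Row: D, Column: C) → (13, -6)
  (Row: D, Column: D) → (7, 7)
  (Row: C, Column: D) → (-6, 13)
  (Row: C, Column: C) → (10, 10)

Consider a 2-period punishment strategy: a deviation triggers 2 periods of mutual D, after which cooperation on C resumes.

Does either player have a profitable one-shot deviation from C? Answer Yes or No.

Yes

Comparing payoff streams over the 3 periods until play realigns: cooperate → 10(1+δ+…+δ^2); deviate → 13 + 7(δ+…+δ^2).
Cooperation is sustained iff (10−7)(δ+…+δ^2) ≥ 13−10.
δ+…+δ^2 = 1/3·(1−(1/3)^2)/(1−1/3) = 0.4444, and (13−10)/(10−7) = 1.0000.
0.4444 < 1.0000, so cooperation is not sustainable.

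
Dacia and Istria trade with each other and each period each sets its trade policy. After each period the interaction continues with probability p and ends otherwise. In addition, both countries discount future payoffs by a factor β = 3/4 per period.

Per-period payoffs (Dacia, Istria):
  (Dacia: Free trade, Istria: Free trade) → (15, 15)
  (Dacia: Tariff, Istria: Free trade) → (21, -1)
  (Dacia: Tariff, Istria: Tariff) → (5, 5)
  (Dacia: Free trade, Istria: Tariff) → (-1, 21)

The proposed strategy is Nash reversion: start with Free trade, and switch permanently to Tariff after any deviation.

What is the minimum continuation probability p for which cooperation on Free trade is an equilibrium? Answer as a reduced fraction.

1/2

Expected continuation weight on next period's payoff is β·p = 3/4·p, which plays the role of the discount factor.
Cooperation requires 3/4·p ≥ (21−15)/(21−5) = 3/8, hence p ≥ 1/2.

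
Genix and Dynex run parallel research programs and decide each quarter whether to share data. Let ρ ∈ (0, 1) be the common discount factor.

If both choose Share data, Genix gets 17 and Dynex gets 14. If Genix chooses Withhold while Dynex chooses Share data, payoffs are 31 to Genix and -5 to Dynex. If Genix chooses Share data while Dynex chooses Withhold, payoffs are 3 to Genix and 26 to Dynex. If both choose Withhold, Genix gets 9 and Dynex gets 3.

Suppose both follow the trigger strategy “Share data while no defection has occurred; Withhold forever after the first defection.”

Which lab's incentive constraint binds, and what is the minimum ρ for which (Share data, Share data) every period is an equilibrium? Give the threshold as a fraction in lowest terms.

Genix; ρ ≥ 7/11

Genix: cooperation gives 17 each period; deviation gives 31 once then 9 forever.
  17/(1−ρ) ≥ 31 + 9ρ/(1−ρ) ⇒ ρ ≥ 14/22 = 7/11.
Dynex: cooperation gives 14 each period; deviation gives 26 once then 3 forever.
  ρ ≥ 12/23.
Both must hold, so the binding constraint is Genix's: ρ ≥ 7/11.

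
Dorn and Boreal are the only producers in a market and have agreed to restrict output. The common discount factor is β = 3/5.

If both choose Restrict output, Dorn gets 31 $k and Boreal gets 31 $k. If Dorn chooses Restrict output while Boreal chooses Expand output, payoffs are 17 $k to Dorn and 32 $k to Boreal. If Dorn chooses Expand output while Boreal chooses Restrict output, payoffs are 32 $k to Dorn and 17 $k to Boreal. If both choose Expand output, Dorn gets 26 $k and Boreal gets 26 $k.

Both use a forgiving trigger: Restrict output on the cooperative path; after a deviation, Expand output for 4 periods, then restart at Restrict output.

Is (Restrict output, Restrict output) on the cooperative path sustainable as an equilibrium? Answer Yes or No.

Yes

Comparing payoff streams over the 5 periods until play realigns: cooperate → 31(1+β+…+β^4); deviate → 32 + 26(β+…+β^4).
Cooperation is sustained iff (31−26)(β+…+β^4) ≥ 32−31.
β+…+β^4 = 3/5·(1−(3/5)^4)/(1−3/5) = 1.3056, and (32−31)/(31−26) = 0.2000.
1.3056 ≥ 0.2000, so cooperation is sustainable.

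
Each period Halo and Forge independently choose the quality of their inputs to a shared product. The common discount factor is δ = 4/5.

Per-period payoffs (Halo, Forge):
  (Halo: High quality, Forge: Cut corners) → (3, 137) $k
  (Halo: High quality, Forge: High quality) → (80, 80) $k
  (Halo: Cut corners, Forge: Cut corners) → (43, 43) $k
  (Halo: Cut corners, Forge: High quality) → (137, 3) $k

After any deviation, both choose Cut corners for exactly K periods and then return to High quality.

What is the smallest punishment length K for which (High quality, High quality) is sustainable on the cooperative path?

No profitable deviation requires (80−43)(δ+…+δ^K) ≥ 137−80, i.e. δ+…+δ^K ≥ 57/37 ≈ 1.5405.
With δ = 4/5, the partial sums are K=1: 0.8000, K=2: 1.4400, K=3: 1.9520.
K = 3 is the first length at which the sum reaches 1.5405.

3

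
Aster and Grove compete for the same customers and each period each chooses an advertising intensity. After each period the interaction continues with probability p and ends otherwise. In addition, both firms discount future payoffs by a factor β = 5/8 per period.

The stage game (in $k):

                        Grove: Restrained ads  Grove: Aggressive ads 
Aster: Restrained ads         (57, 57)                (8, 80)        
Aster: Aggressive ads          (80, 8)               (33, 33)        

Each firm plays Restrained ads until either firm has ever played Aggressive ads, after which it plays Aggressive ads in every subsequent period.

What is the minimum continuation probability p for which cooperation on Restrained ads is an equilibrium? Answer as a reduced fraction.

With continuation probability p and discount β, the effective per-period discount factor is βp.
Grim-trigger IC: βp ≥ (80−57)/(80−33) = 23/47.
So p ≥ (23/47)/(5/8) = 184/235.

184/235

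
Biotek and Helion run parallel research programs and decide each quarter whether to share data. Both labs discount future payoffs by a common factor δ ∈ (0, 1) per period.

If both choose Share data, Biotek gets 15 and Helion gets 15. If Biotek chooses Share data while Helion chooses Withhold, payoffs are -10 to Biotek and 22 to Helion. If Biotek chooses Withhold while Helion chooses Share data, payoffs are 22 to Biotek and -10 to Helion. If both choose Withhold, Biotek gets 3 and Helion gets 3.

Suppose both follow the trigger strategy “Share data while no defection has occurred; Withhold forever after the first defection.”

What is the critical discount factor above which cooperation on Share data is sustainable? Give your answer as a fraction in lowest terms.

15/(1−δ) ≥ 22 + 3δ/(1−δ)
15 ≥ 22 − 19δ
δ ≥ 7/19.

7/19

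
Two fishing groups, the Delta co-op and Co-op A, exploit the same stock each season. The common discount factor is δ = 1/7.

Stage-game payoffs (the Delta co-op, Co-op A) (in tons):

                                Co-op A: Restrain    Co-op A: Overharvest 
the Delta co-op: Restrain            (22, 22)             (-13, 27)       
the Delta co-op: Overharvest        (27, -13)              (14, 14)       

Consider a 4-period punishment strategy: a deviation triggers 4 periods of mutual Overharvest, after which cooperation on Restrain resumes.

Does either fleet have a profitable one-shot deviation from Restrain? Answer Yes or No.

Yes

Comparing payoff streams over the 5 periods until play realigns: cooperate → 22(1+δ+…+δ^4); deviate → 27 + 14(δ+…+δ^4).
Cooperation is sustained iff (22−14)(δ+…+δ^4) ≥ 27−22.
δ+…+δ^4 = 1/7·(1−(1/7)^4)/(1−1/7) = 0.1666, and (27−22)/(22−14) = 0.6250.
0.1666 < 0.6250, so cooperation is not sustainable.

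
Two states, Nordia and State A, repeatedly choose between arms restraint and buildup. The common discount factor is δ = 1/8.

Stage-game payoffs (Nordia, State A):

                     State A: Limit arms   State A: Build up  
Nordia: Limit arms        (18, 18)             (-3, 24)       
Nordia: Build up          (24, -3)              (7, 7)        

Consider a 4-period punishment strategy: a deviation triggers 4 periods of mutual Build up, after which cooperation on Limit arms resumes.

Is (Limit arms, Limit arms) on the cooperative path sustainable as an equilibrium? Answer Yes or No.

Comparing payoff streams over the 5 periods until play realigns: cooperate → 18(1+δ+…+δ^4); deviate → 24 + 7(δ+…+δ^4).
Cooperation is sustained iff (18−7)(δ+…+δ^4) ≥ 24−18.
δ+…+δ^4 = 1/8·(1−(1/8)^4)/(1−1/8) = 0.1428, and (24−18)/(18−7) = 0.5455.
0.1428 < 0.5455, so cooperation is not sustainable.

No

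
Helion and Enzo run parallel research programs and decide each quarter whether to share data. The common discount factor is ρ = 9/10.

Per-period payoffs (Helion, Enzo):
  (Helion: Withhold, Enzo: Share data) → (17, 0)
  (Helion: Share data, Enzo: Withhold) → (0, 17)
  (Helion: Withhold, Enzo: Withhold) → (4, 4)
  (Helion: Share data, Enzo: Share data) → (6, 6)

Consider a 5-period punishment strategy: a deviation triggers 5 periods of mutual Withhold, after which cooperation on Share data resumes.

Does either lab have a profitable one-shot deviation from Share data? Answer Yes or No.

IC: ρ+…+ρ^5 ≥ (17−6)/(6−4) = 11/2.
At ρ = 9/10: partial sum = 3.6856 < 5.5000. Cooperation not sustainable.

Yes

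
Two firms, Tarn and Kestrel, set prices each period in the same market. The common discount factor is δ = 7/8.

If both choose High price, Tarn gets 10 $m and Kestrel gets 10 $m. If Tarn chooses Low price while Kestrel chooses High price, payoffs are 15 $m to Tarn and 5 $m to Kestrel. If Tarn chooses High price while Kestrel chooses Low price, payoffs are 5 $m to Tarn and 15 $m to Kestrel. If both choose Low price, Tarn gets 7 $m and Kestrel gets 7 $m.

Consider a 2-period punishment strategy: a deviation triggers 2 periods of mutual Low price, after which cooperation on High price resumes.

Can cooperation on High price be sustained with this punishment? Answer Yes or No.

A one-shot deviation gives 15 now, then 7 for 2 periods, then back to 10.
Gain from deviating: (15−10) today; loss: (10−7) in each of the next 2 periods.
No-deviation condition: (10−7)(δ+…+δ^2) ≥ 15−10, i.e. δ+…+δ^2 ≥ 5/3.
At δ = 7/8: δ+…+δ^2 = 1.6406 < 1.6667.
So cooperation is not sustainable.

No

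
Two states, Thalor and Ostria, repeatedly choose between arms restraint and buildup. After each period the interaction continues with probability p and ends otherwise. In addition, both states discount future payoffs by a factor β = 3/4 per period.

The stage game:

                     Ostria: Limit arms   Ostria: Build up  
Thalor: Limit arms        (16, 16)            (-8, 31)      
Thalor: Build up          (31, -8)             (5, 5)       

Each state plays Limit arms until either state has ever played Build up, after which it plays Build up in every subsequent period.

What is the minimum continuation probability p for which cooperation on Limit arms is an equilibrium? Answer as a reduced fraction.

10/13

With continuation probability p and discount β, the effective per-period discount factor is βp.
Grim-trigger IC: βp ≥ (31−16)/(31−5) = 15/26.
So p ≥ (15/26)/(3/4) = 10/13.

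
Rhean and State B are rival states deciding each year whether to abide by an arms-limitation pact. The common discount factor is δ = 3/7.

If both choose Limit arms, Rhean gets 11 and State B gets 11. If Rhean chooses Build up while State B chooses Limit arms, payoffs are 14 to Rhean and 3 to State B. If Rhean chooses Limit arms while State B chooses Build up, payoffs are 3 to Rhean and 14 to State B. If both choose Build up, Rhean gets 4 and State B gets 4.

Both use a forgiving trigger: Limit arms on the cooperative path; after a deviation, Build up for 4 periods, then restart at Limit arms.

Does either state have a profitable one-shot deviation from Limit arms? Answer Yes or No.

A one-shot deviation gives 14 now, then 4 for 4 periods, then back to 11.
Gain from deviating: (14−11) today; loss: (11−4) in each of the next 4 periods.
No-deviation condition: (11−4)(δ+…+δ^4) ≥ 14−11, i.e. δ+…+δ^4 ≥ 3/7.
At δ = 3/7: δ+…+δ^4 = 0.7247 ≥ 0.4286.
So cooperation is sustainable.

No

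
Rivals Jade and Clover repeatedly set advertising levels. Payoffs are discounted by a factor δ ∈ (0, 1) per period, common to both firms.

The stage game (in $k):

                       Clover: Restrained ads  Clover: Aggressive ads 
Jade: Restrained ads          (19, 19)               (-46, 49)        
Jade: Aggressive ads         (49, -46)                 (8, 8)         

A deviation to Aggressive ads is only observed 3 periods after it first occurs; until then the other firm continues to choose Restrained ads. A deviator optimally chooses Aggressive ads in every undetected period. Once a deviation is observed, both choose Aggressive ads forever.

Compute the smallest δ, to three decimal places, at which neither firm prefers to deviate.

0.901

A deviator earns 49 for 3 periods, then 8 forever; cooperating earns 19 forever. Multiplying the IC by (1−δ):
19 ≥ 49(1−δ^3) + 8δ^3, so 41·δ^3 ≥ 30 and δ^3 ≥ 30/41.
δ ≥ (30/41)^(1/3) ≈ 0.901.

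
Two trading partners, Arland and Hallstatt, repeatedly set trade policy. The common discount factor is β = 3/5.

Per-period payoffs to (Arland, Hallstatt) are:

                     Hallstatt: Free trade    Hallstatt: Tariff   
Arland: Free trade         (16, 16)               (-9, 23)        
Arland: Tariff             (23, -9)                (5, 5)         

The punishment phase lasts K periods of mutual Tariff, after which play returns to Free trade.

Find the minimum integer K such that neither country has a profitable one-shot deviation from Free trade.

2

No profitable deviation requires (16−5)(β+…+β^K) ≥ 23−16, i.e. β+…+β^K ≥ 7/11 ≈ 0.6364.
With β = 3/5, the partial sums are K=1: 0.6000, K=2: 0.9600.
K = 2 is the first length at which the sum reaches 0.6364.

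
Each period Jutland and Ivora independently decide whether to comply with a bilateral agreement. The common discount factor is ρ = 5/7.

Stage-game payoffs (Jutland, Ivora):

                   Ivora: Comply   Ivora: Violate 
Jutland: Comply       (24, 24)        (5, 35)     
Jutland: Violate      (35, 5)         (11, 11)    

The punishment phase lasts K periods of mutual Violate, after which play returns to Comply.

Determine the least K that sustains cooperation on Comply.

Need Σ_{k=1}^{K} ρ^k ≥ (35−24)/(24−11) = 0.8462 at ρ = 5/7.
At K = 1 the sum is 0.7143 < 0.8462; at K = 2 it is 1.2245 ≥ 0.8462.
So the minimum punishment length is K = 2.

2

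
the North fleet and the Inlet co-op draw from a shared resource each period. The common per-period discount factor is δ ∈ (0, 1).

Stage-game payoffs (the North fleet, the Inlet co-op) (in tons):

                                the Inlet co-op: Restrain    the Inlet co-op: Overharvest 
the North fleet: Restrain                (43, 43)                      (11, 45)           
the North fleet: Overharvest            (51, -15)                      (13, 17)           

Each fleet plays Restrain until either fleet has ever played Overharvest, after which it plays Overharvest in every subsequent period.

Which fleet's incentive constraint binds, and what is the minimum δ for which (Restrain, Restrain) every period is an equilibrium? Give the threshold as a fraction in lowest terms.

the North fleet; δ ≥ 4/19

the North fleet's threshold: (51−43)/(51−13) = 4/19.
the Inlet co-op's threshold: (45−43)/(45−17) = 1/14.
4/19 > 1/14, so the North fleet binds and δ* = 4/19.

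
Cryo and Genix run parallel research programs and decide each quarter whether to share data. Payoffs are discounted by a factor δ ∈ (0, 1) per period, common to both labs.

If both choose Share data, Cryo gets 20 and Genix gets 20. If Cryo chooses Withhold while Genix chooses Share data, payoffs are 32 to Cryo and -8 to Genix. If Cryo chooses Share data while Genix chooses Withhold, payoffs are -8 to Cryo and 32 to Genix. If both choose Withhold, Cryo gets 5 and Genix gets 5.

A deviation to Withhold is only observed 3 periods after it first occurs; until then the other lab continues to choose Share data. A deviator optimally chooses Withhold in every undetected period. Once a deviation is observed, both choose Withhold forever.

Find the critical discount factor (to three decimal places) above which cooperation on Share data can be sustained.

The best deviation is to choose Withhold for all 3 undetected periods, earning 32 each, then 5 forever once detected.
Deviation value: 32(1−δ^3)/(1−δ) + 5δ^3/(1−δ); cooperation value: 20/(1−δ).
IC: 20 ≥ 32(1−δ^3) + 5δ^3 = 32 − 27δ^3.
So δ^3 ≥ 12/27 = 4/9, giving δ ≥ (4/9)^(1/3) ≈ 0.763.

0.763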